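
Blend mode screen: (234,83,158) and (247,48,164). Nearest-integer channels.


Screen: C = 255 - (255-A)×(255-B)/255, rounded to nearest integer
R: 255 - (255-234)×(255-247)/255 = 255 - 168/255 ≈ 255 - 0.659 = 254.341 → 254
G: 255 - (255-83)×(255-48)/255 = 255 - 35604/255 ≈ 255 - 139.624 = 115.376 → 115
B: 255 - (255-158)×(255-164)/255 = 255 - 8827/255 ≈ 255 - 34.616 = 220.384 → 220
= RGB(254, 115, 220)


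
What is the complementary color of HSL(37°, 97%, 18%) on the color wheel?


Complement = opposite side of color wheel = hue + 180°
H' = (37 + 180) mod 360 = 217°
S and L unchanged.
= HSL(217°, 97%, 18%)


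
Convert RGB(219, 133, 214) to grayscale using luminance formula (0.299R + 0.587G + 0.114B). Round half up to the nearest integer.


Gray = 0.299×R + 0.587×G + 0.114×B
Gray = 0.299×219 + 0.587×133 + 0.114×214
Gray = 65.481 + 78.071 + 24.396
Gray = 167.948 → round half up → 168
Gray = 168


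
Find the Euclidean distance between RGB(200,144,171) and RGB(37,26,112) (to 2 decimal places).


d = √[(R₁-R₂)² + (G₁-G₂)² + (B₁-B₂)²]
d = √[(200-37)² + (144-26)² + (171-112)²]
d = √[26569 + 13924 + 3481]
d = √43974
d ≈ 209.70


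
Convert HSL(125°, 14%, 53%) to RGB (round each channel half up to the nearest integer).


H=125°, S=0.14, L=0.53
C = (1-|2L-1|)×S = (1-|0.06|)×0.14 = 0.1316
H' = H/60 = 125/60 ≈ 2.0833; X = C×(1-|H' mod 2 - 1|) ≈ 0.0110
m = L - C/2 = 0.53 - 0.0658 = 0.4642
Sector ⌊H'⌋ = 2 → (R',G',B') = (0.0, 0.1316, ≈0.0110)
RGB = ((R'+m)×255, (G'+m)×255, (B'+m)×255) = (118.371, 151.929, 121.1675)
Round half up → RGB(118, 152, 121)


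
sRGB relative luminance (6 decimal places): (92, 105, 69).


Linearize each channel (sRGB transfer function): c = v/255; c_lin = c/12.92 if c ≤ 0.04045, else ((c+0.055)/1.055)^2.4
  R: 92/255 ≈ 0.360784 > 0.04045 → ((0.360784+0.055)/1.055)^2.4 ≈ 0.107023
  G: 105/255 ≈ 0.411765 > 0.04045 → ((0.411765+0.055)/1.055)^2.4 ≈ 0.141263
  B: 69/255 ≈ 0.270588 > 0.04045 → ((0.270588+0.055)/1.055)^2.4 ≈ 0.059511
R_lin = 0.107023, G_lin = 0.141263, B_lin = 0.059511
L = 0.2126×R + 0.7152×G + 0.0722×B
L = 0.2126×0.107023 + 0.7152×0.141263 + 0.0722×0.059511
L ≈ 0.128081


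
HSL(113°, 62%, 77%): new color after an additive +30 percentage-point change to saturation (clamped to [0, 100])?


Original S = 62%
Adjustment = +30 percentage points
New S = 62 + (30) = 92
Clamp to [0, 100] → 92
= HSL(113°, 92%, 77%)


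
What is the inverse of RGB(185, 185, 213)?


Invert: (255-R, 255-G, 255-B)
R: 255-185 = 70
G: 255-185 = 70
B: 255-213 = 42
= RGB(70, 70, 42)


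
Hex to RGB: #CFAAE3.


CF → 207 (R)
AA → 170 (G)
E3 → 227 (B)
= RGB(207, 170, 227)


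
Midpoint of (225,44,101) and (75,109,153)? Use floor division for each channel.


Midpoint: each channel = ⌊(C₁+C₂)/2⌋
R: ⌊(225+75)/2⌋ = 150
G: ⌊(44+109)/2⌋ = 76
B: ⌊(101+153)/2⌋ = 127
= RGB(150, 76, 127)


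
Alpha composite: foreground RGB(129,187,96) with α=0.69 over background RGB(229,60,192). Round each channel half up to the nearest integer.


C = α×F + (1-α)×B, with 1-α = 0.31
R: 0.69×129 + 0.31×229 = 89.01 + 70.99 = 160.00 → 160
G: 0.69×187 + 0.31×60 = 129.03 + 18.60 = 147.63 → 148
B: 0.69×96 + 0.31×192 = 66.24 + 59.52 = 125.76 → 126
= RGB(160, 148, 126)


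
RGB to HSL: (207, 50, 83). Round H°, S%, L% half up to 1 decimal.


Normalize: R'=207/255≈0.8118, G'=50/255≈0.1961, B'=83/255≈0.3255
Max=207/255, Min=50/255, Δ=Max-Min=157/255
L = (Max+Min)/2 = (207+50)/510 = 257/510 = 0.50392… → L = 50.4%
L > 0.5 → S = Δ/(2-Max-Min) = 157/(510-207-50) = 157/253 = 0.62055… → S = 62.1%
(the 1/255 factors cancel in S and H, so raw channel differences can be used)
Max is R' → H = 60 × (((G-B)/Δ) mod 6) = 60 × (((50-83)/157) mod 6)
  (-33)/157 = -0.2101…; negative, so add 6 → 5.7898…
  H = 60 × 5.7898… = 347.388…° → H = 347.4°
= HSL(347.4°, 62.1%, 50.4%)


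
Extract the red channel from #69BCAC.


Color: #69BCAC
R = 69 = 105
G = BC = 188
B = AC = 172
Red = 105


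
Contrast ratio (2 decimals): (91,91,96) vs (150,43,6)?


Linearize each sRGB channel c=v/255: c/12.92 if c ≤ 0.04045 else ((c+0.055)/1.055)^2.4
L = 0.2126×R_lin + 0.7152×G_lin + 0.0722×B_lin
Color 1 (91,91,96):
  R=91: 91/255≈0.3569 > 0.04045 → ((0.3569+0.055)/1.055)^2.4 ≈ 0.10462
  G=91: 91/255≈0.3569 > 0.04045 → ((0.3569+0.055)/1.055)^2.4 ≈ 0.10462
  B=96: 96/255≈0.3765 > 0.04045 → ((0.3765+0.055)/1.055)^2.4 ≈ 0.11697
  L1 = 0.2126×0.10462 + 0.7152×0.10462 + 0.0722×0.11697 ≈ 0.10551
Color 2 (150,43,6):
  R=150: 150/255≈0.5882 > 0.04045 → ((0.5882+0.055)/1.055)^2.4 ≈ 0.30499
  G=43: 43/255≈0.1686 > 0.04045 → ((0.1686+0.055)/1.055)^2.4 ≈ 0.02416
  B=6: 6/255≈0.0235 ≤ 0.04045 → 0.0235/12.92 ≈ 0.00182
  L2 = 0.2126×0.30499 + 0.7152×0.02416 + 0.0722×0.00182 ≈ 0.08225
Lighter = 0.10551, Darker = 0.08225
Ratio = (L_lighter + 0.05) / (L_darker + 0.05)
Ratio = (0.10551 + 0.05) / (0.08225 + 0.05) = 0.15551 / 0.13225 ≈ 1.1759
Ratio ≈ 1.18:1


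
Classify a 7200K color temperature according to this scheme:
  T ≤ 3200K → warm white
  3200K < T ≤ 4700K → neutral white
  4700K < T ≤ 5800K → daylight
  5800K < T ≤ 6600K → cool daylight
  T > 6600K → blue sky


Temperature: 7200K
7200K > 6600K → blue sky
Classification: blue sky


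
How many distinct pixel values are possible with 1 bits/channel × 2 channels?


Total bits = 1 bits/channel × 2 channels = 2 bits
Distinct pixel values = 2^2
= 4 pixel values


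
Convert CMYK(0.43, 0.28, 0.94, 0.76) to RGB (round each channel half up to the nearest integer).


R = 255 × (1-C) × (1-K) = 255 × 0.57 × 0.24 = 34.884 → 35
G = 255 × (1-M) × (1-K) = 255 × 0.72 × 0.24 = 44.064 → 44
B = 255 × (1-Y) × (1-K) = 255 × 0.06 × 0.24 = 3.672 → 4
= RGB(35, 44, 4)


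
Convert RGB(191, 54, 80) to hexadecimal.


R = 191 → BF (hex)
G = 54 → 36 (hex)
B = 80 → 50 (hex)
Hex = #BF3650


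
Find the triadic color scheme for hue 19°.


Triadic: equally spaced at 120° intervals
H1 = 19°
H2 = (19 + 120) mod 360 = 139°
H3 = (19 + 240) mod 360 = 259°
Triadic = 19°, 139°, 259°


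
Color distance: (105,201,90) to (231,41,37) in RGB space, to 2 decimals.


d = √[(R₁-R₂)² + (G₁-G₂)² + (B₁-B₂)²]
d = √[(105-231)² + (201-41)² + (90-37)²]
d = √[15876 + 25600 + 2809]
d = √44285
d ≈ 210.44


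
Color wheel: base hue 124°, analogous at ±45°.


Base hue: 124°
Left analog: (124 - 45) mod 360 = 79°
Right analog: (124 + 45) mod 360 = 169°
Analogous hues = 79° and 169°


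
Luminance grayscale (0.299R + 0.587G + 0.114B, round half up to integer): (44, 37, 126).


Gray = 0.299×R + 0.587×G + 0.114×B
Gray = 0.299×44 + 0.587×37 + 0.114×126
Gray = 13.156 + 21.719 + 14.364
Gray = 49.239 → round half up → 49
Gray = 49


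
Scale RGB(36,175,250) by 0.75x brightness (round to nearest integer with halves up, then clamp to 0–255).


Multiply each channel by 0.75, round half up, clamp to [0, 255]
R: 36×0.75 = 27
G: 175×0.75 = 131.25 → round → 131
B: 250×0.75 = 187.5 → round → 188
= RGB(27, 131, 188)


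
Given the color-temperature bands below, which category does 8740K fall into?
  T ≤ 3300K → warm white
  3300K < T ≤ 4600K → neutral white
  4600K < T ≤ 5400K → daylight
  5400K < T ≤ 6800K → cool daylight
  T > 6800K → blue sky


Temperature: 8740K
8740K > 6800K → blue sky
Classification: blue sky


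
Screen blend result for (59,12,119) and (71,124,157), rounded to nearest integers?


Screen: C = 255 - (255-A)×(255-B)/255, rounded to nearest integer
R: 255 - (255-59)×(255-71)/255 = 255 - 36064/255 ≈ 255 - 141.427 = 113.573 → 114
G: 255 - (255-12)×(255-124)/255 = 255 - 31833/255 ≈ 255 - 124.835 = 130.165 → 130
B: 255 - (255-119)×(255-157)/255 = 255 - 13328/255 ≈ 255 - 52.267 = 202.733 → 203
= RGB(114, 130, 203)


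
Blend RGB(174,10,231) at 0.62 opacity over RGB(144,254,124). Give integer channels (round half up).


C = α×F + (1-α)×B, with 1-α = 0.38
R: 0.62×174 + 0.38×144 = 107.88 + 54.72 = 162.60 → 163
G: 0.62×10 + 0.38×254 = 6.20 + 96.52 = 102.72 → 103
B: 0.62×231 + 0.38×124 = 143.22 + 47.12 = 190.34 → 190
= RGB(163, 103, 190)


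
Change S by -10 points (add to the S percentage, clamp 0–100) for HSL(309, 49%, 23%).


Original S = 49%
Adjustment = -10 percentage points
New S = 49 + (-10) = 39
Clamp to [0, 100] → 39
= HSL(309°, 39%, 23%)


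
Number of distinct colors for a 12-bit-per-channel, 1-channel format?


Total bits = 12 bits/channel × 1 channels = 12 bits
Distinct colors = 2^12
= 4,096 colors


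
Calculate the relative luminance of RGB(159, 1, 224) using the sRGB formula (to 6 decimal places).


Linearize each channel (sRGB transfer function): c = v/255; c_lin = c/12.92 if c ≤ 0.04045, else ((c+0.055)/1.055)^2.4
  R: 159/255 ≈ 0.623529 > 0.04045 → ((0.623529+0.055)/1.055)^2.4 ≈ 0.346704
  G: 1/255 ≈ 0.003922 ≤ 0.04045 → 0.003922/12.92 ≈ 0.000304
  B: 224/255 ≈ 0.878431 > 0.04045 → ((0.878431+0.055)/1.055)^2.4 ≈ 0.745404
R_lin = 0.346704, G_lin = 0.000304, B_lin = 0.745404
L = 0.2126×R + 0.7152×G + 0.0722×B
L = 0.2126×0.346704 + 0.7152×0.000304 + 0.0722×0.745404
L ≈ 0.127745


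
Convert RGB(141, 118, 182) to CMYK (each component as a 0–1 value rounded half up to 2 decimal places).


R'=141/255≈0.5529, G'=118/255≈0.4627, B'=182/255≈0.7137
K = 1 - max(R',G',B') = 1 - 182/255 = 73/255 = 0.28627… → 0.29
(1-R'-K)/(1-K) simplifies to (max-R)/max with max = 182:
C = (182-141)/182 = 41/182 = 0.22527… → 0.23
M = (182-118)/182 = 64/182 = 0.35164… → 0.35
Y = (182-182)/182 = 0/182 = 0 → 0.00
= CMYK(0.23, 0.35, 0.00, 0.29)


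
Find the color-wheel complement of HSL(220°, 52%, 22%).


Complement = opposite side of color wheel = hue + 180°
H' = (220 + 180) mod 360 = 40°
S and L unchanged.
= HSL(40°, 52%, 22%)


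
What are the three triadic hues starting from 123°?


Triadic: equally spaced at 120° intervals
H1 = 123°
H2 = (123 + 120) mod 360 = 243°
H3 = (123 + 240) mod 360 = 3°
Triadic = 123°, 243°, 3°


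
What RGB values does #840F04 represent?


84 → 132 (R)
0F → 15 (G)
04 → 4 (B)
= RGB(132, 15, 4)


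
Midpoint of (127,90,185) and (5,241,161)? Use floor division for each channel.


Midpoint: each channel = ⌊(C₁+C₂)/2⌋
R: ⌊(127+5)/2⌋ = 66
G: ⌊(90+241)/2⌋ = 165
B: ⌊(185+161)/2⌋ = 173
= RGB(66, 165, 173)


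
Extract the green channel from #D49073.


Color: #D49073
R = D4 = 212
G = 90 = 144
B = 73 = 115
Green = 144


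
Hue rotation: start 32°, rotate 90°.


New hue = (H + rotation) mod 360
New hue = (32 + 90) mod 360
= 122 mod 360
= 122°


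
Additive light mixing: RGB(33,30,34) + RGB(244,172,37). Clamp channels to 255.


Additive: each channel = min(255, C₁+C₂)
R: 33+244 = 277 → 255
G: 30+172 = 202 → 202
B: 34+37 = 71 → 71
= RGB(255, 202, 71)


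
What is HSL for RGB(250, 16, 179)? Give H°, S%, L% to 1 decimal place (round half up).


Normalize: R'=250/255≈0.9804, G'=16/255≈0.0627, B'=179/255≈0.7020
Max=250/255, Min=16/255, Δ=Max-Min=234/255
L = (Max+Min)/2 = (250+16)/510 = 266/510 = 0.52156… → L = 52.2%
L > 0.5 → S = Δ/(2-Max-Min) = 234/(510-250-16) = 234/244 = 0.95901… → S = 95.9%
(the 1/255 factors cancel in S and H, so raw channel differences can be used)
Max is R' → H = 60 × (((G-B)/Δ) mod 6) = 60 × (((16-179)/234) mod 6)
  (-163)/234 = -0.6965…; negative, so add 6 → 5.3034…
  H = 60 × 5.3034… = 318.205…° → H = 318.2°
= HSL(318.2°, 95.9%, 52.2%)


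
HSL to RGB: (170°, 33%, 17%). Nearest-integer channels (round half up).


H=170°, S=0.33, L=0.17
C = (1-|2L-1|)×S = (1-|-0.66|)×0.33 = 0.1122
H' = H/60 = 170/60 ≈ 2.8333; X = C×(1-|H' mod 2 - 1|) = 0.0935
m = L - C/2 = 0.17 - 0.0561 = 0.1139
Sector ⌊H'⌋ = 2 → (R',G',B') = (0.0, 0.1122, 0.0935)
RGB = ((R'+m)×255, (G'+m)×255, (B'+m)×255) = (29.0445, 57.6555, 52.887)
Round half up → RGB(29, 58, 53)


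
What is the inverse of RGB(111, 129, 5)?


Invert: (255-R, 255-G, 255-B)
R: 255-111 = 144
G: 255-129 = 126
B: 255-5 = 250
= RGB(144, 126, 250)


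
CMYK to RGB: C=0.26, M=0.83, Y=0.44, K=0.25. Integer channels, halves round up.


R = 255 × (1-C) × (1-K) = 255 × 0.74 × 0.75 = 141.525 → 142
G = 255 × (1-M) × (1-K) = 255 × 0.17 × 0.75 = 32.5125 → 33
B = 255 × (1-Y) × (1-K) = 255 × 0.56 × 0.75 = 107.1 → 107
= RGB(142, 33, 107)


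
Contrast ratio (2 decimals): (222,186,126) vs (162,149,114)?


Linearize each sRGB channel c=v/255: c/12.92 if c ≤ 0.04045 else ((c+0.055)/1.055)^2.4
L = 0.2126×R_lin + 0.7152×G_lin + 0.0722×B_lin
Color 1 (222,186,126):
  R=222: 222/255≈0.8706 > 0.04045 → ((0.8706+0.055)/1.055)^2.4 ≈ 0.73046
  G=186: 186/255≈0.7294 > 0.04045 → ((0.7294+0.055)/1.055)^2.4 ≈ 0.49102
  B=126: 126/255≈0.4941 > 0.04045 → ((0.4941+0.055)/1.055)^2.4 ≈ 0.20864
  L1 = 0.2126×0.73046 + 0.7152×0.49102 + 0.0722×0.20864 ≈ 0.52154
Color 2 (162,149,114):
  R=162: 162/255≈0.6353 > 0.04045 → ((0.6353+0.055)/1.055)^2.4 ≈ 0.36131
  G=149: 149/255≈0.5843 > 0.04045 → ((0.5843+0.055)/1.055)^2.4 ≈ 0.30054
  B=114: 114/255≈0.4471 > 0.04045 → ((0.4471+0.055)/1.055)^2.4 ≈ 0.16827
  L2 = 0.2126×0.36131 + 0.7152×0.30054 + 0.0722×0.16827 ≈ 0.30391
Lighter = 0.52154, Darker = 0.30391
Ratio = (L_lighter + 0.05) / (L_darker + 0.05)
Ratio = (0.52154 + 0.05) / (0.30391 + 0.05) = 0.57154 / 0.35391 ≈ 1.6149
Ratio ≈ 1.61:1


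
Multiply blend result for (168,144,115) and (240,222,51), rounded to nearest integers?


Multiply: C = A×B/255, rounded to nearest integer
R: 168×240/255 = 40320/255 ≈ 158.118 → 158
G: 144×222/255 = 31968/255 ≈ 125.365 → 125
B: 115×51/255 = 5865/255 ≈ 23.000 → 23
= RGB(158, 125, 23)


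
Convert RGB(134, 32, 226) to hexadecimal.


R = 134 → 86 (hex)
G = 32 → 20 (hex)
B = 226 → E2 (hex)
Hex = #8620E2


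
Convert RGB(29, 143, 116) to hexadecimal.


R = 29 → 1D (hex)
G = 143 → 8F (hex)
B = 116 → 74 (hex)
Hex = #1D8F74


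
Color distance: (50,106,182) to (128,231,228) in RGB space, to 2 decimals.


d = √[(R₁-R₂)² + (G₁-G₂)² + (B₁-B₂)²]
d = √[(50-128)² + (106-231)² + (182-228)²]
d = √[6084 + 15625 + 2116]
d = √23825
d ≈ 154.35


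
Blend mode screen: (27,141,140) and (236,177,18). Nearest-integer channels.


Screen: C = 255 - (255-A)×(255-B)/255, rounded to nearest integer
R: 255 - (255-27)×(255-236)/255 = 255 - 4332/255 ≈ 255 - 16.988 = 238.012 → 238
G: 255 - (255-141)×(255-177)/255 = 255 - 8892/255 ≈ 255 - 34.871 = 220.129 → 220
B: 255 - (255-140)×(255-18)/255 = 255 - 27255/255 ≈ 255 - 106.882 = 148.118 → 148
= RGB(238, 220, 148)


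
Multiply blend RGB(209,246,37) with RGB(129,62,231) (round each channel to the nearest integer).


Multiply: C = A×B/255, rounded to nearest integer
R: 209×129/255 = 26961/255 ≈ 105.729 → 106
G: 246×62/255 = 15252/255 ≈ 59.812 → 60
B: 37×231/255 = 8547/255 ≈ 33.518 → 34
= RGB(106, 60, 34)


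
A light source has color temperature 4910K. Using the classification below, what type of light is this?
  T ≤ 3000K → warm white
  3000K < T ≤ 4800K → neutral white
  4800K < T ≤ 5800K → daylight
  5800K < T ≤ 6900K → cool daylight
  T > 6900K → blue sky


Temperature: 4910K
4800K < 4910K ≤ 5800K → daylight
Classification: daylight


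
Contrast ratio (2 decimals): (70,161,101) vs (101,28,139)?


Linearize each sRGB channel c=v/255: c/12.92 if c ≤ 0.04045 else ((c+0.055)/1.055)^2.4
L = 0.2126×R_lin + 0.7152×G_lin + 0.0722×B_lin
Color 1 (70,161,101):
  R=70: 70/255≈0.2745 > 0.04045 → ((0.2745+0.055)/1.055)^2.4 ≈ 0.06125
  G=161: 161/255≈0.6314 > 0.04045 → ((0.6314+0.055)/1.055)^2.4 ≈ 0.35640
  B=101: 101/255≈0.3961 > 0.04045 → ((0.3961+0.055)/1.055)^2.4 ≈ 0.13014
  L1 = 0.2126×0.06125 + 0.7152×0.35640 + 0.0722×0.13014 ≈ 0.27731
Color 2 (101,28,139):
  R=101: 101/255≈0.3961 > 0.04045 → ((0.3961+0.055)/1.055)^2.4 ≈ 0.13014
  G=28: 28/255≈0.1098 > 0.04045 → ((0.1098+0.055)/1.055)^2.4 ≈ 0.01161
  B=139: 139/255≈0.5451 > 0.04045 → ((0.5451+0.055)/1.055)^2.4 ≈ 0.25818
  L2 = 0.2126×0.13014 + 0.7152×0.01161 + 0.0722×0.25818 ≈ 0.05461
Lighter = 0.27731, Darker = 0.05461
Ratio = (L_lighter + 0.05) / (L_darker + 0.05)
Ratio = (0.27731 + 0.05) / (0.05461 + 0.05) = 0.32731 / 0.10461 ≈ 3.1288
Ratio ≈ 3.13:1


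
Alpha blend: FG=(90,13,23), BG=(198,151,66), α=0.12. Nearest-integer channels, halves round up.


C = α×F + (1-α)×B, with 1-α = 0.88
R: 0.12×90 + 0.88×198 = 10.80 + 174.24 = 185.04 → 185
G: 0.12×13 + 0.88×151 = 1.56 + 132.88 = 134.44 → 134
B: 0.12×23 + 0.88×66 = 2.76 + 58.08 = 60.84 → 61
= RGB(185, 134, 61)


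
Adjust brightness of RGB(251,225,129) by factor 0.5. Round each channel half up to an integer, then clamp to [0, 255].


Multiply each channel by 0.5, round half up, clamp to [0, 255]
R: 251×0.5 = 125.5 → round → 126
G: 225×0.5 = 112.5 → round → 113
B: 129×0.5 = 64.5 → round → 65
= RGB(126, 113, 65)


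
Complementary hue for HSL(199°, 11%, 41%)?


Complement = opposite side of color wheel = hue + 180°
H' = (199 + 180) mod 360 = 19°
S and L unchanged.
= HSL(19°, 11%, 41%)


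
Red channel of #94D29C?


Color: #94D29C
R = 94 = 148
G = D2 = 210
B = 9C = 156
Red = 148


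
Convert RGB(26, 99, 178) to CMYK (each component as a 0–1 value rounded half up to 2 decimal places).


R'=26/255≈0.1020, G'=99/255≈0.3882, B'=178/255≈0.6980
K = 1 - max(R',G',B') = 1 - 178/255 = 77/255 = 0.30196… → 0.30
(1-R'-K)/(1-K) simplifies to (max-R)/max with max = 178:
C = (178-26)/178 = 152/178 = 0.85393… → 0.85
M = (178-99)/178 = 79/178 = 0.44382… → 0.44
Y = (178-178)/178 = 0/178 = 0 → 0.00
= CMYK(0.85, 0.44, 0.00, 0.30)


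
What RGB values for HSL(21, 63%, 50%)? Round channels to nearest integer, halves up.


H=21°, S=0.63, L=0.50
C = (1-|2L-1|)×S = (1-|0.00|)×0.63 = 0.63
H' = H/60 = 21/60 ≈ 0.3500; X = C×(1-|H' mod 2 - 1|) = 0.2205
m = L - C/2 = 0.50 - 0.315 = 0.185
Sector ⌊H'⌋ = 0 → (R',G',B') = (0.63, 0.2205, 0.0)
RGB = ((R'+m)×255, (G'+m)×255, (B'+m)×255) = (207.825, 103.4025, 47.175)
Round half up → RGB(208, 103, 47)


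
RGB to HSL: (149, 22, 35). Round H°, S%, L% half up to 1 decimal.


Normalize: R'=149/255≈0.5843, G'=22/255≈0.0863, B'=35/255≈0.1373
Max=149/255, Min=22/255, Δ=Max-Min=127/255
L = (Max+Min)/2 = (149+22)/510 = 171/510 = 0.33529… → L = 33.5%
L ≤ 0.5 → S = Δ/(Max+Min) = 127/(149+22) = 127/171 = 0.74269… → S = 74.3%
(the 1/255 factors cancel in S and H, so raw channel differences can be used)
Max is R' → H = 60 × (((G-B)/Δ) mod 6) = 60 × (((22-35)/127) mod 6)
  (-13)/127 = -0.1023…; negative, so add 6 → 5.8976…
  H = 60 × 5.8976… = 353.858…° → H = 353.9°
= HSL(353.9°, 74.3%, 33.5%)


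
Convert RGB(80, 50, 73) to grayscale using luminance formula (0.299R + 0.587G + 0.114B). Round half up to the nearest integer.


Gray = 0.299×R + 0.587×G + 0.114×B
Gray = 0.299×80 + 0.587×50 + 0.114×73
Gray = 23.920 + 29.350 + 8.322
Gray = 61.592 → round half up → 62
Gray = 62


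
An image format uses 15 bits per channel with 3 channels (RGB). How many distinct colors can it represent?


Total bits = 15 bits/channel × 3 channels = 45 bits
Distinct colors = 2^45
= 35,184,372,088,832 colors


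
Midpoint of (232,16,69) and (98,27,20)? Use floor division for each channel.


Midpoint: each channel = ⌊(C₁+C₂)/2⌋
R: ⌊(232+98)/2⌋ = 165
G: ⌊(16+27)/2⌋ = 21
B: ⌊(69+20)/2⌋ = 44
= RGB(165, 21, 44)


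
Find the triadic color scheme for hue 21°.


Triadic: equally spaced at 120° intervals
H1 = 21°
H2 = (21 + 120) mod 360 = 141°
H3 = (21 + 240) mod 360 = 261°
Triadic = 21°, 141°, 261°


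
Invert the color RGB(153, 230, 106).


Invert: (255-R, 255-G, 255-B)
R: 255-153 = 102
G: 255-230 = 25
B: 255-106 = 149
= RGB(102, 25, 149)


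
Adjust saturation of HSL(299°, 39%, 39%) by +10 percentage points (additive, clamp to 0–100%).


Original S = 39%
Adjustment = +10 percentage points
New S = 39 + (10) = 49
Clamp to [0, 100] → 49
= HSL(299°, 49%, 39%)


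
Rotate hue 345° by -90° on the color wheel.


New hue = (H + rotation) mod 360
New hue = (345 -90) mod 360
= 255 mod 360
= 255°


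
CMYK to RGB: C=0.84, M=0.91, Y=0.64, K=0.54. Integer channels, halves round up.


R = 255 × (1-C) × (1-K) = 255 × 0.16 × 0.46 = 18.768 → 19
G = 255 × (1-M) × (1-K) = 255 × 0.09 × 0.46 = 10.557 → 11
B = 255 × (1-Y) × (1-K) = 255 × 0.36 × 0.46 = 42.228 → 42
= RGB(19, 11, 42)


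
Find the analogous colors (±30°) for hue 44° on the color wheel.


Base hue: 44°
Left analog: (44 - 30) mod 360 = 14°
Right analog: (44 + 30) mod 360 = 74°
Analogous hues = 14° and 74°


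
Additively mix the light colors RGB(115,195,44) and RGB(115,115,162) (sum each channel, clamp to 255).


Additive: each channel = min(255, C₁+C₂)
R: 115+115 = 230 → 230
G: 195+115 = 310 → 255
B: 44+162 = 206 → 206
= RGB(230, 255, 206)


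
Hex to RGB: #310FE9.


31 → 49 (R)
0F → 15 (G)
E9 → 233 (B)
= RGB(49, 15, 233)


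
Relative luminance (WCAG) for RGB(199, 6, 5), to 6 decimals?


Linearize each channel (sRGB transfer function): c = v/255; c_lin = c/12.92 if c ≤ 0.04045, else ((c+0.055)/1.055)^2.4
  R: 199/255 ≈ 0.780392 > 0.04045 → ((0.780392+0.055)/1.055)^2.4 ≈ 0.571125
  G: 6/255 ≈ 0.023529 ≤ 0.04045 → 0.023529/12.92 ≈ 0.001821
  B: 5/255 ≈ 0.019608 ≤ 0.04045 → 0.019608/12.92 ≈ 0.001518
R_lin = 0.571125, G_lin = 0.001821, B_lin = 0.001518
L = 0.2126×R + 0.7152×G + 0.0722×B
L = 0.2126×0.571125 + 0.7152×0.001821 + 0.0722×0.001518
L ≈ 0.122833


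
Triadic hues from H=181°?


Triadic: equally spaced at 120° intervals
H1 = 181°
H2 = (181 + 120) mod 360 = 301°
H3 = (181 + 240) mod 360 = 61°
Triadic = 181°, 301°, 61°


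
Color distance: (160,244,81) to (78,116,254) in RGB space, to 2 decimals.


d = √[(R₁-R₂)² + (G₁-G₂)² + (B₁-B₂)²]
d = √[(160-78)² + (244-116)² + (81-254)²]
d = √[6724 + 16384 + 29929]
d = √53037
d ≈ 230.30


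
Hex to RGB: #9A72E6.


9A → 154 (R)
72 → 114 (G)
E6 → 230 (B)
= RGB(154, 114, 230)


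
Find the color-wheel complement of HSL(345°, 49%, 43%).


Complement = opposite side of color wheel = hue + 180°
H' = (345 + 180) mod 360 = 165°
S and L unchanged.
= HSL(165°, 49%, 43%)


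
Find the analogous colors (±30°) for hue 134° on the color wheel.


Base hue: 134°
Left analog: (134 - 30) mod 360 = 104°
Right analog: (134 + 30) mod 360 = 164°
Analogous hues = 104° and 164°


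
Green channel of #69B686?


Color: #69B686
R = 69 = 105
G = B6 = 182
B = 86 = 134
Green = 182


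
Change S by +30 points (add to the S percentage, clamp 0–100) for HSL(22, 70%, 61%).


Original S = 70%
Adjustment = +30 percentage points
New S = 70 + (30) = 100
Clamp to [0, 100] → 100
= HSL(22°, 100%, 61%)


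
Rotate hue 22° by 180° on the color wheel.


New hue = (H + rotation) mod 360
New hue = (22 + 180) mod 360
= 202 mod 360
= 202°


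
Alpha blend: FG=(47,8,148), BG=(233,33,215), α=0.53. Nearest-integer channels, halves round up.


C = α×F + (1-α)×B, with 1-α = 0.47
R: 0.53×47 + 0.47×233 = 24.91 + 109.51 = 134.42 → 134
G: 0.53×8 + 0.47×33 = 4.24 + 15.51 = 19.75 → 20
B: 0.53×148 + 0.47×215 = 78.44 + 101.05 = 179.49 → 179
= RGB(134, 20, 179)


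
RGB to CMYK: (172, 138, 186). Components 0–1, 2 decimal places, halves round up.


R'=172/255≈0.6745, G'=138/255≈0.5412, B'=186/255≈0.7294
K = 1 - max(R',G',B') = 1 - 186/255 = 69/255 = 0.27058… → 0.27
(1-R'-K)/(1-K) simplifies to (max-R)/max with max = 186:
C = (186-172)/186 = 14/186 = 0.07526… → 0.08
M = (186-138)/186 = 48/186 = 0.25806… → 0.26
Y = (186-186)/186 = 0/186 = 0 → 0.00
= CMYK(0.08, 0.26, 0.00, 0.27)


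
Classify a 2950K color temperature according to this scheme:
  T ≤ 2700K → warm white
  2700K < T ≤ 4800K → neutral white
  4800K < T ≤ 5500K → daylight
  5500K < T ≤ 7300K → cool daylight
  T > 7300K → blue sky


Temperature: 2950K
2700K < 2950K ≤ 4800K → neutral white
Classification: neutral white


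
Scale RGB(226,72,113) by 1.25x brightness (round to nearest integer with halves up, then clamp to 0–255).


Multiply each channel by 1.25, round half up, clamp to [0, 255]
R: 226×1.25 = 282.5 → round → 283 → clamp → 255
G: 72×1.25 = 90
B: 113×1.25 = 141.25 → round → 141
= RGB(255, 90, 141)


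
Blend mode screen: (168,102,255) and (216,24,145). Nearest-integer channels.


Screen: C = 255 - (255-A)×(255-B)/255, rounded to nearest integer
R: 255 - (255-168)×(255-216)/255 = 255 - 3393/255 ≈ 255 - 13.306 = 241.694 → 242
G: 255 - (255-102)×(255-24)/255 = 255 - 35343/255 ≈ 255 - 138.600 = 116.400 → 116
B: 255 - (255-255)×(255-145)/255 = 255 - 0/255 ≈ 255 - 0.000 = 255.000 → 255
= RGB(242, 116, 255)


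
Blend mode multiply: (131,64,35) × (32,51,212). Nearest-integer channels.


Multiply: C = A×B/255, rounded to nearest integer
R: 131×32/255 = 4192/255 ≈ 16.439 → 16
G: 64×51/255 = 3264/255 ≈ 12.800 → 13
B: 35×212/255 = 7420/255 ≈ 29.098 → 29
= RGB(16, 13, 29)


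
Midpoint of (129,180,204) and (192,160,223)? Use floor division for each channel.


Midpoint: each channel = ⌊(C₁+C₂)/2⌋
R: ⌊(129+192)/2⌋ = 160
G: ⌊(180+160)/2⌋ = 170
B: ⌊(204+223)/2⌋ = 213
= RGB(160, 170, 213)


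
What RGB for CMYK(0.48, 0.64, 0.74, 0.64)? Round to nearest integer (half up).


R = 255 × (1-C) × (1-K) = 255 × 0.52 × 0.36 = 47.736 → 48
G = 255 × (1-M) × (1-K) = 255 × 0.36 × 0.36 = 33.048 → 33
B = 255 × (1-Y) × (1-K) = 255 × 0.26 × 0.36 = 23.868 → 24
= RGB(48, 33, 24)


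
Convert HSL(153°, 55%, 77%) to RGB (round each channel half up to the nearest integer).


H=153°, S=0.55, L=0.77
C = (1-|2L-1|)×S = (1-|0.54|)×0.55 = 0.253
H' = H/60 = 153/60 ≈ 2.5500; X = C×(1-|H' mod 2 - 1|) = 0.13915
m = L - C/2 = 0.77 - 0.1265 = 0.6435
Sector ⌊H'⌋ = 2 → (R',G',B') = (0.0, 0.253, 0.13915)
RGB = ((R'+m)×255, (G'+m)×255, (B'+m)×255) = (164.0925, 228.6075, 199.57575)
Round half up → RGB(164, 229, 200)


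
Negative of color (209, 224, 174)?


Invert: (255-R, 255-G, 255-B)
R: 255-209 = 46
G: 255-224 = 31
B: 255-174 = 81
= RGB(46, 31, 81)


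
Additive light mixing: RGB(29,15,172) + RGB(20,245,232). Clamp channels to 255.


Additive: each channel = min(255, C₁+C₂)
R: 29+20 = 49 → 49
G: 15+245 = 260 → 255
B: 172+232 = 404 → 255
= RGB(49, 255, 255)


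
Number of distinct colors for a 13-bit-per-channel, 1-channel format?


Total bits = 13 bits/channel × 1 channels = 13 bits
Distinct colors = 2^13
= 8,192 colors


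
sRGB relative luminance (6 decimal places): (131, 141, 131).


Linearize each channel (sRGB transfer function): c = v/255; c_lin = c/12.92 if c ≤ 0.04045, else ((c+0.055)/1.055)^2.4
  R: 131/255 ≈ 0.513725 > 0.04045 → ((0.513725+0.055)/1.055)^2.4 ≈ 0.226966
  G: 141/255 ≈ 0.552941 > 0.04045 → ((0.552941+0.055)/1.055)^2.4 ≈ 0.266356
  B: 131/255 ≈ 0.513725 > 0.04045 → ((0.513725+0.055)/1.055)^2.4 ≈ 0.226966
R_lin = 0.226966, G_lin = 0.266356, B_lin = 0.226966
L = 0.2126×R + 0.7152×G + 0.0722×B
L = 0.2126×0.226966 + 0.7152×0.266356 + 0.0722×0.226966
L ≈ 0.255137


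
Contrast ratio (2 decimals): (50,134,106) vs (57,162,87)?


Linearize each sRGB channel c=v/255: c/12.92 if c ≤ 0.04045 else ((c+0.055)/1.055)^2.4
L = 0.2126×R_lin + 0.7152×G_lin + 0.0722×B_lin
Color 1 (50,134,106):
  R=50: 50/255≈0.1961 > 0.04045 → ((0.1961+0.055)/1.055)^2.4 ≈ 0.03190
  G=134: 134/255≈0.5255 > 0.04045 → ((0.5255+0.055)/1.055)^2.4 ≈ 0.23840
  B=106: 106/255≈0.4157 > 0.04045 → ((0.4157+0.055)/1.055)^2.4 ≈ 0.14413
  L1 = 0.2126×0.03190 + 0.7152×0.23840 + 0.0722×0.14413 ≈ 0.18769
Color 2 (57,162,87):
  R=57: 57/255≈0.2235 > 0.04045 → ((0.2235+0.055)/1.055)^2.4 ≈ 0.04092
  G=162: 162/255≈0.6353 > 0.04045 → ((0.6353+0.055)/1.055)^2.4 ≈ 0.36131
  B=87: 87/255≈0.3412 > 0.04045 → ((0.3412+0.055)/1.055)^2.4 ≈ 0.09531
  L2 = 0.2126×0.04092 + 0.7152×0.36131 + 0.0722×0.09531 ≈ 0.27399
Lighter = 0.27399, Darker = 0.18769
Ratio = (L_lighter + 0.05) / (L_darker + 0.05)
Ratio = (0.27399 + 0.05) / (0.18769 + 0.05) = 0.32399 / 0.23769 ≈ 1.3631
Ratio ≈ 1.36:1


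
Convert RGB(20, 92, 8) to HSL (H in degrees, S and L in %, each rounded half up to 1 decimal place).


Normalize: R'=20/255≈0.0784, G'=92/255≈0.3608, B'=8/255≈0.0314
Max=92/255, Min=8/255, Δ=Max-Min=84/255
L = (Max+Min)/2 = (92+8)/510 = 100/510 = 0.19607… → L = 19.6%
L ≤ 0.5 → S = Δ/(Max+Min) = 84/(92+8) = 84/100 = 0.84 → S = 84.0%
(the 1/255 factors cancel in S and H, so raw channel differences can be used)
Max is G' → H = 60 × ((B-R)/Δ + 2) = 60 × ((8-20)/84 + 2)
  -12/84 + 2 = -0.1428… + 2 = 1.8571…
  H = 60 × 1.8571… = 111.428…° → H = 111.4°
= HSL(111.4°, 84.0%, 19.6%)


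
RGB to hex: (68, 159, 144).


R = 68 → 44 (hex)
G = 159 → 9F (hex)
B = 144 → 90 (hex)
Hex = #449F90


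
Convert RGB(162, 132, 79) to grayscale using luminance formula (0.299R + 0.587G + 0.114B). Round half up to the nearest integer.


Gray = 0.299×R + 0.587×G + 0.114×B
Gray = 0.299×162 + 0.587×132 + 0.114×79
Gray = 48.438 + 77.484 + 9.006
Gray = 134.928 → round half up → 135
Gray = 135


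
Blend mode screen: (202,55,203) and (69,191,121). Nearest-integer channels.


Screen: C = 255 - (255-A)×(255-B)/255, rounded to nearest integer
R: 255 - (255-202)×(255-69)/255 = 255 - 9858/255 ≈ 255 - 38.659 = 216.341 → 216
G: 255 - (255-55)×(255-191)/255 = 255 - 12800/255 ≈ 255 - 50.196 = 204.804 → 205
B: 255 - (255-203)×(255-121)/255 = 255 - 6968/255 ≈ 255 - 27.325 = 227.675 → 228
= RGB(216, 205, 228)


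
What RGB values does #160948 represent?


16 → 22 (R)
09 → 9 (G)
48 → 72 (B)
= RGB(22, 9, 72)


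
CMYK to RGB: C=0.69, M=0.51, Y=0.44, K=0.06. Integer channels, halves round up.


R = 255 × (1-C) × (1-K) = 255 × 0.31 × 0.94 = 74.307 → 74
G = 255 × (1-M) × (1-K) = 255 × 0.49 × 0.94 = 117.453 → 117
B = 255 × (1-Y) × (1-K) = 255 × 0.56 × 0.94 = 134.232 → 134
= RGB(74, 117, 134)


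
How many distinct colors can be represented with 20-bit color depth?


Colors = 2^bits = 2^20
= 1,048,576 colors


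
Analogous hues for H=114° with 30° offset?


Base hue: 114°
Left analog: (114 - 30) mod 360 = 84°
Right analog: (114 + 30) mod 360 = 144°
Analogous hues = 84° and 144°


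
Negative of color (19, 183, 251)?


Invert: (255-R, 255-G, 255-B)
R: 255-19 = 236
G: 255-183 = 72
B: 255-251 = 4
= RGB(236, 72, 4)


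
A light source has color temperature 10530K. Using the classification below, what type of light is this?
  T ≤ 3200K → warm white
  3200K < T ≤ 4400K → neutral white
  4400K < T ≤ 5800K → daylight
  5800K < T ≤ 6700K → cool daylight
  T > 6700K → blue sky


Temperature: 10530K
10530K > 6700K → blue sky
Classification: blue sky


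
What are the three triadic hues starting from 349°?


Triadic: equally spaced at 120° intervals
H1 = 349°
H2 = (349 + 120) mod 360 = 109°
H3 = (349 + 240) mod 360 = 229°
Triadic = 349°, 109°, 229°


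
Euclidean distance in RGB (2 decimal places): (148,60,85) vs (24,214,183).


d = √[(R₁-R₂)² + (G₁-G₂)² + (B₁-B₂)²]
d = √[(148-24)² + (60-214)² + (85-183)²]
d = √[15376 + 23716 + 9604]
d = √48696
d ≈ 220.67


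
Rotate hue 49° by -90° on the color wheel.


New hue = (H + rotation) mod 360
New hue = (49 -90) mod 360
= -41 mod 360
= 319°


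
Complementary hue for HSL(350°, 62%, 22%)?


Complement = opposite side of color wheel = hue + 180°
H' = (350 + 180) mod 360 = 170°
S and L unchanged.
= HSL(170°, 62%, 22%)


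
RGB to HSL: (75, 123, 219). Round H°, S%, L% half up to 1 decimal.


Normalize: R'=75/255≈0.2941, G'=123/255≈0.4824, B'=219/255≈0.8588
Max=219/255, Min=75/255, Δ=Max-Min=144/255
L = (Max+Min)/2 = (219+75)/510 = 294/510 = 0.57647… → L = 57.6%
L > 0.5 → S = Δ/(2-Max-Min) = 144/(510-219-75) = 144/216 = 0.66666… → S = 66.7%
(the 1/255 factors cancel in S and H, so raw channel differences can be used)
Max is B' → H = 60 × ((R-G)/Δ + 4) = 60 × ((75-123)/144 + 4)
  -48/144 + 4 = -0.3333… + 4 = 3.6666…
  H = 60 × 3.6666… = 220° → H = 220.0°
= HSL(220.0°, 66.7%, 57.6%)


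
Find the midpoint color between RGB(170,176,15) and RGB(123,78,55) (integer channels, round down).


Midpoint: each channel = ⌊(C₁+C₂)/2⌋
R: ⌊(170+123)/2⌋ = 146
G: ⌊(176+78)/2⌋ = 127
B: ⌊(15+55)/2⌋ = 35
= RGB(146, 127, 35)


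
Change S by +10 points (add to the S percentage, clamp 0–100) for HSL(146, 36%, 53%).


Original S = 36%
Adjustment = +10 percentage points
New S = 36 + (10) = 46
Clamp to [0, 100] → 46
= HSL(146°, 46%, 53%)


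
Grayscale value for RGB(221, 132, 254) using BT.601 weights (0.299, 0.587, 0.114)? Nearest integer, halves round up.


Gray = 0.299×R + 0.587×G + 0.114×B
Gray = 0.299×221 + 0.587×132 + 0.114×254
Gray = 66.079 + 77.484 + 28.956
Gray = 172.519 → round half up → 173
Gray = 173


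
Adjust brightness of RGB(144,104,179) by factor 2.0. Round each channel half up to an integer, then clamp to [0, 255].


Multiply each channel by 2.0, round half up, clamp to [0, 255]
R: 144×2.0 = 288 → clamp → 255
G: 104×2.0 = 208
B: 179×2.0 = 358 → clamp → 255
= RGB(255, 208, 255)


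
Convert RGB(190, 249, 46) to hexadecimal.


R = 190 → BE (hex)
G = 249 → F9 (hex)
B = 46 → 2E (hex)
Hex = #BEF92E


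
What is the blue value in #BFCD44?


Color: #BFCD44
R = BF = 191
G = CD = 205
B = 44 = 68
Blue = 68


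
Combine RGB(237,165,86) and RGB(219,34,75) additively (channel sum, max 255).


Additive: each channel = min(255, C₁+C₂)
R: 237+219 = 456 → 255
G: 165+34 = 199 → 199
B: 86+75 = 161 → 161
= RGB(255, 199, 161)


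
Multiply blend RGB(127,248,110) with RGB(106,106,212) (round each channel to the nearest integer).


Multiply: C = A×B/255, rounded to nearest integer
R: 127×106/255 = 13462/255 ≈ 52.792 → 53
G: 248×106/255 = 26288/255 ≈ 103.090 → 103
B: 110×212/255 = 23320/255 ≈ 91.451 → 91
= RGB(53, 103, 91)


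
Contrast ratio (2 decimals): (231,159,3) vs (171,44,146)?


Linearize each sRGB channel c=v/255: c/12.92 if c ≤ 0.04045 else ((c+0.055)/1.055)^2.4
L = 0.2126×R_lin + 0.7152×G_lin + 0.0722×B_lin
Color 1 (231,159,3):
  R=231: 231/255≈0.9059 > 0.04045 → ((0.9059+0.055)/1.055)^2.4 ≈ 0.79910
  G=159: 159/255≈0.6235 > 0.04045 → ((0.6235+0.055)/1.055)^2.4 ≈ 0.34670
  B=3: 3/255≈0.0118 ≤ 0.04045 → 0.0118/12.92 ≈ 0.00091
  L1 = 0.2126×0.79910 + 0.7152×0.34670 + 0.0722×0.00091 ≈ 0.41792
Color 2 (171,44,146):
  R=171: 171/255≈0.6706 > 0.04045 → ((0.6706+0.055)/1.055)^2.4 ≈ 0.40724
  G=44: 44/255≈0.1725 > 0.04045 → ((0.1725+0.055)/1.055)^2.4 ≈ 0.02519
  B=146: 146/255≈0.5725 > 0.04045 → ((0.5725+0.055)/1.055)^2.4 ≈ 0.28744
  L2 = 0.2126×0.40724 + 0.7152×0.02519 + 0.0722×0.28744 ≈ 0.12535
Lighter = 0.41792, Darker = 0.12535
Ratio = (L_lighter + 0.05) / (L_darker + 0.05)
Ratio = (0.41792 + 0.05) / (0.12535 + 0.05) = 0.46792 / 0.17535 ≈ 2.6685
Ratio ≈ 2.67:1


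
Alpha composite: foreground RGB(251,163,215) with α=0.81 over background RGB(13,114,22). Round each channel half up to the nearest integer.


C = α×F + (1-α)×B, with 1-α = 0.19
R: 0.81×251 + 0.19×13 = 203.31 + 2.47 = 205.78 → 206
G: 0.81×163 + 0.19×114 = 132.03 + 21.66 = 153.69 → 154
B: 0.81×215 + 0.19×22 = 174.15 + 4.18 = 178.33 → 178
= RGB(206, 154, 178)


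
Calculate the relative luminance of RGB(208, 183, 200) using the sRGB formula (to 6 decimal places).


Linearize each channel (sRGB transfer function): c = v/255; c_lin = c/12.92 if c ≤ 0.04045, else ((c+0.055)/1.055)^2.4
  R: 208/255 ≈ 0.815686 > 0.04045 → ((0.815686+0.055)/1.055)^2.4 ≈ 0.630757
  G: 183/255 ≈ 0.717647 > 0.04045 → ((0.717647+0.055)/1.055)^2.4 ≈ 0.473531
  B: 200/255 ≈ 0.784314 > 0.04045 → ((0.784314+0.055)/1.055)^2.4 ≈ 0.577580
R_lin = 0.630757, G_lin = 0.473531, B_lin = 0.577580
L = 0.2126×R + 0.7152×G + 0.0722×B
L = 0.2126×0.630757 + 0.7152×0.473531 + 0.0722×0.577580
L ≈ 0.514470


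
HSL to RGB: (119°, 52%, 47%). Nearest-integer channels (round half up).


H=119°, S=0.52, L=0.47
C = (1-|2L-1|)×S = (1-|-0.06|)×0.52 = 0.4888
H' = H/60 = 119/60 ≈ 1.9833; X = C×(1-|H' mod 2 - 1|) ≈ 0.0081
m = L - C/2 = 0.47 - 0.2444 = 0.2256
Sector ⌊H'⌋ = 1 → (R',G',B') = (≈0.0081, 0.4888, 0.0)
RGB = ((R'+m)×255, (G'+m)×255, (B'+m)×255) = (59.6054, 182.172, 57.528)
Round half up → RGB(60, 182, 58)


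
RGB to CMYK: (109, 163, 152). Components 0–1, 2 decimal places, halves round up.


R'=109/255≈0.4275, G'=163/255≈0.6392, B'=152/255≈0.5961
K = 1 - max(R',G',B') = 1 - 163/255 = 92/255 = 0.36078… → 0.36
(1-R'-K)/(1-K) simplifies to (max-R)/max with max = 163:
C = (163-109)/163 = 54/163 = 0.33128… → 0.33
M = (163-163)/163 = 0/163 = 0 → 0.00
Y = (163-152)/163 = 11/163 = 0.06748… → 0.07
= CMYK(0.33, 0.00, 0.07, 0.36)


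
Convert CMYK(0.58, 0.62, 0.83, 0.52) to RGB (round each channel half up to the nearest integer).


R = 255 × (1-C) × (1-K) = 255 × 0.42 × 0.48 = 51.408 → 51
G = 255 × (1-M) × (1-K) = 255 × 0.38 × 0.48 = 46.512 → 47
B = 255 × (1-Y) × (1-K) = 255 × 0.17 × 0.48 = 20.808 → 21
= RGB(51, 47, 21)


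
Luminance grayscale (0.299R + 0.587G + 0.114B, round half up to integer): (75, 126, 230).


Gray = 0.299×R + 0.587×G + 0.114×B
Gray = 0.299×75 + 0.587×126 + 0.114×230
Gray = 22.425 + 73.962 + 26.220
Gray = 122.607 → round half up → 123
Gray = 123


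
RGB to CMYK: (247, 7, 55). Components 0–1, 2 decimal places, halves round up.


R'=247/255≈0.9686, G'=7/255≈0.0275, B'=55/255≈0.2157
K = 1 - max(R',G',B') = 1 - 247/255 = 8/255 = 0.03137… → 0.03
(1-R'-K)/(1-K) simplifies to (max-R)/max with max = 247:
C = (247-247)/247 = 0/247 = 0 → 0.00
M = (247-7)/247 = 240/247 = 0.97165… → 0.97
Y = (247-55)/247 = 192/247 = 0.77732… → 0.78
= CMYK(0.00, 0.97, 0.78, 0.03)


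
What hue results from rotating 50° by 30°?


New hue = (H + rotation) mod 360
New hue = (50 + 30) mod 360
= 80 mod 360
= 80°


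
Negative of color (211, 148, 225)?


Invert: (255-R, 255-G, 255-B)
R: 255-211 = 44
G: 255-148 = 107
B: 255-225 = 30
= RGB(44, 107, 30)


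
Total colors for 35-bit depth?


Colors = 2^bits = 2^35
= 34,359,738,368 colors


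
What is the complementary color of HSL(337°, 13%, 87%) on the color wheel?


Complement = opposite side of color wheel = hue + 180°
H' = (337 + 180) mod 360 = 157°
S and L unchanged.
= HSL(157°, 13%, 87%)


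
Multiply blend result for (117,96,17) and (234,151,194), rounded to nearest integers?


Multiply: C = A×B/255, rounded to nearest integer
R: 117×234/255 = 27378/255 ≈ 107.365 → 107
G: 96×151/255 = 14496/255 ≈ 56.847 → 57
B: 17×194/255 = 3298/255 ≈ 12.933 → 13
= RGB(107, 57, 13)


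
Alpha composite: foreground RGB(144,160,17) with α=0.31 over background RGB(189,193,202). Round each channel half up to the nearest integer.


C = α×F + (1-α)×B, with 1-α = 0.69
R: 0.31×144 + 0.69×189 = 44.64 + 130.41 = 175.05 → 175
G: 0.31×160 + 0.69×193 = 49.60 + 133.17 = 182.77 → 183
B: 0.31×17 + 0.69×202 = 5.27 + 139.38 = 144.65 → 145
= RGB(175, 183, 145)
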